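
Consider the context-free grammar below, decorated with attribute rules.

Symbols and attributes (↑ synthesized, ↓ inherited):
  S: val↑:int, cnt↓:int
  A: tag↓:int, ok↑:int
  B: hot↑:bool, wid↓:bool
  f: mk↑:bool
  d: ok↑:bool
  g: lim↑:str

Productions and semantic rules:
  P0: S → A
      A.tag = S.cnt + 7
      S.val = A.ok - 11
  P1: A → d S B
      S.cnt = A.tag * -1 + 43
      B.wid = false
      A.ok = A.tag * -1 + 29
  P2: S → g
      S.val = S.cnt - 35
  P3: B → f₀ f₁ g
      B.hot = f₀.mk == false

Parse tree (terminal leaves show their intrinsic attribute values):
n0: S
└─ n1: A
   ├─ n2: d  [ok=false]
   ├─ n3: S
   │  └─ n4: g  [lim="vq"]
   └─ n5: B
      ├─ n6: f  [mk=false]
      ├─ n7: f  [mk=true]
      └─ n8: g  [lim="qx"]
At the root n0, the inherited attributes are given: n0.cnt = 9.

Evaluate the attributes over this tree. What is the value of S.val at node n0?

1. n0.cnt = 9  [given at root]
2. n1.tag = 16  [S.cnt + 7]
3. n2.ok = false  [terminal]
4. n3.cnt = 27  [A.tag * -1 + 43]
5. n4.lim = "vq"  [terminal]
6. n3.val = -8  [S.cnt - 35]
7. n5.wid = false  [false]
8. n6.mk = false  [terminal]
9. n7.mk = true  [terminal]
10. n8.lim = "qx"  [terminal]
11. n5.hot = true  [f₀.mk == false]
12. n1.ok = 13  [A.tag * -1 + 29]
13. n0.val = 2  [A.ok - 11]

2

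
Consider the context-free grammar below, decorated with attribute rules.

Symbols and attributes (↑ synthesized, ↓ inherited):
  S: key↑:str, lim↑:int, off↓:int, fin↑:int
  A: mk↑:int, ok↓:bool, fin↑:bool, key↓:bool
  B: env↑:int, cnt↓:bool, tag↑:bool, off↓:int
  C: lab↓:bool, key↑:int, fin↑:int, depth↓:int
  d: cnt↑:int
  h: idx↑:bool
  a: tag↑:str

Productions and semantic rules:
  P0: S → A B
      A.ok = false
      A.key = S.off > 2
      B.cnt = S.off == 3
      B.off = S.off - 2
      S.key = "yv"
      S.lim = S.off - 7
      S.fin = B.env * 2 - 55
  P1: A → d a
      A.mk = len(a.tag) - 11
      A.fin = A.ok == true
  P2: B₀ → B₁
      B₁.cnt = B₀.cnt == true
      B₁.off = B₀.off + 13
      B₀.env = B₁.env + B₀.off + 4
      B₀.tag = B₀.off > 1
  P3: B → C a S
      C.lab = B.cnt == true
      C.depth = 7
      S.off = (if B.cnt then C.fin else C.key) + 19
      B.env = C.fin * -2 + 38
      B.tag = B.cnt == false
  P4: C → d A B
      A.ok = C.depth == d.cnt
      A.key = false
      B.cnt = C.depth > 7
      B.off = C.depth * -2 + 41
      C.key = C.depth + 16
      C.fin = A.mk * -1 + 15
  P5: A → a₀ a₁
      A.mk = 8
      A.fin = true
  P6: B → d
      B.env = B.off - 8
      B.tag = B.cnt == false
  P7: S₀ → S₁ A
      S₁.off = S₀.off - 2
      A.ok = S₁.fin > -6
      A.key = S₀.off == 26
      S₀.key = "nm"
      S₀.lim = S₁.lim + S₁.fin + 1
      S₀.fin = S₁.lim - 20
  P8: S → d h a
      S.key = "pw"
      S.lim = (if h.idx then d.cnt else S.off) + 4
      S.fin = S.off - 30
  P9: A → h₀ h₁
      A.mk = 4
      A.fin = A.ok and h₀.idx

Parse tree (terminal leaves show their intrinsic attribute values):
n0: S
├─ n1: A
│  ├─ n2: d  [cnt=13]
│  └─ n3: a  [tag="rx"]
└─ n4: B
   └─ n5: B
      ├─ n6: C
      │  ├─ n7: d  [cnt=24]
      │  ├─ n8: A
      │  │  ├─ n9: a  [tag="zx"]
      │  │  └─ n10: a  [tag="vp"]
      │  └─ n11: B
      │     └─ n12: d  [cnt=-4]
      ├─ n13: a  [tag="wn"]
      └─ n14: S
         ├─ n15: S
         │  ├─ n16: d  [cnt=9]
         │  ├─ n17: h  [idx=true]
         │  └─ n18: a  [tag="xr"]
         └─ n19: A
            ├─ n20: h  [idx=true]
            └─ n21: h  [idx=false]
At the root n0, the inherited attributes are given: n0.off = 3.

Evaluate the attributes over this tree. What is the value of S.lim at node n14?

8

1. n0.off = 3  [given at root]
2. n1.ok = false  [false]
3. n1.key = true  [S.off > 2]
4. n2.cnt = 13  [terminal]
5. n3.tag = "rx"  [terminal]
6. n1.mk = -9  [len(a.tag) - 11]
7. n1.fin = false  [A.ok == true]
8. n4.cnt = true  [S.off == 3]
9. n4.off = 1  [S.off - 2]
10. n5.cnt = true  [B₀.cnt == true]
11. n5.off = 14  [B₀.off + 13]
12. n6.lab = true  [B.cnt == true]
13. n6.depth = 7  [7]
14. n7.cnt = 24  [terminal]
15. n8.ok = false  [C.depth == d.cnt]
16. n8.key = false  [false]
17. n9.tag = "zx"  [terminal]
18. n10.tag = "vp"  [terminal]
19. n8.mk = 8  [8]
20. n8.fin = true  [true]
21. n11.cnt = false  [C.depth > 7]
22. n11.off = 27  [C.depth * -2 + 41]
23. n12.cnt = -4  [terminal]
24. n11.env = 19  [B.off - 8]
25. n11.tag = true  [B.cnt == false]
26. n6.key = 23  [C.depth + 16]
27. n6.fin = 7  [A.mk * -1 + 15]
28. n13.tag = "wn"  [terminal]
29. n14.off = 26  [(if B.cnt then C.fin else C.key) + 19]
30. n15.off = 24  [S₀.off - 2]
31. n16.cnt = 9  [terminal]
32. n17.idx = true  [terminal]
33. n18.tag = "xr"  [terminal]
34. n15.key = "pw"  ["pw"]
35. n15.lim = 13  [(if h.idx then d.cnt else S.off) + 4]
36. n15.fin = -6  [S.off - 30]
37. n19.ok = false  [S₁.fin > -6]
38. n19.key = true  [S₀.off == 26]
39. n20.idx = true  [terminal]
40. n21.idx = false  [terminal]
41. n19.mk = 4  [4]
42. n19.fin = false  [A.ok and h₀.idx]
43. n14.key = "nm"  ["nm"]
44. n14.lim = 8  [S₁.lim + S₁.fin + 1]
45. n14.fin = -7  [S₁.lim - 20]
46. n5.env = 24  [C.fin * -2 + 38]
47. n5.tag = false  [B.cnt == false]
48. n4.env = 29  [B₁.env + B₀.off + 4]
49. n4.tag = false  [B₀.off > 1]
50. n0.key = "yv"  ["yv"]
51. n0.lim = -4  [S.off - 7]
52. n0.fin = 3  [B.env * 2 - 55]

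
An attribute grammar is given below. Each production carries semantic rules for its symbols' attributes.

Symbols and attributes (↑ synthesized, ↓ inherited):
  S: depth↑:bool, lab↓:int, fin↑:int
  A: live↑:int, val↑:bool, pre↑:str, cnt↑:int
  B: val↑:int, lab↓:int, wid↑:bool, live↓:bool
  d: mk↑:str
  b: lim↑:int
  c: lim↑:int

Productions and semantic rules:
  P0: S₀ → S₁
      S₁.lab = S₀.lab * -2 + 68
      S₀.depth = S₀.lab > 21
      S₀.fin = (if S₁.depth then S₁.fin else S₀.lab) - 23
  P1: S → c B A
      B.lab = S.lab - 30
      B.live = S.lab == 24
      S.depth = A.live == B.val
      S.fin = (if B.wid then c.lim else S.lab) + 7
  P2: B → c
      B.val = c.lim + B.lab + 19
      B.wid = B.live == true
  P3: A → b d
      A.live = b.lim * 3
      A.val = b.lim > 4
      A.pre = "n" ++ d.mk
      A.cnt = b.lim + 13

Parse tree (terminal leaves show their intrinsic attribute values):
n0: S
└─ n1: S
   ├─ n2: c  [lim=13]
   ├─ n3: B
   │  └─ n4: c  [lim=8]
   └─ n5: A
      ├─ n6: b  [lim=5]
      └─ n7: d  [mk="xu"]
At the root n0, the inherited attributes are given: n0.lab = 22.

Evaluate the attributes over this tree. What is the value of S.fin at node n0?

-1

1. n0.lab = 22  [given at root]
2. n1.lab = 24  [S₀.lab * -2 + 68]
3. n2.lim = 13  [terminal]
4. n3.lab = -6  [S.lab - 30]
5. n3.live = true  [S.lab == 24]
6. n4.lim = 8  [terminal]
7. n3.val = 21  [c.lim + B.lab + 19]
8. n3.wid = true  [B.live == true]
9. n6.lim = 5  [terminal]
10. n7.mk = "xu"  [terminal]
11. n5.live = 15  [b.lim * 3]
12. n5.val = true  [b.lim > 4]
13. n5.pre = "nxu"  ["n" ++ d.mk]
14. n5.cnt = 18  [b.lim + 13]
15. n1.depth = false  [A.live == B.val]
16. n1.fin = 20  [(if B.wid then c.lim else S.lab) + 7]
17. n0.depth = true  [S₀.lab > 21]
18. n0.fin = -1  [(if S₁.depth then S₁.fin else S₀.lab) - 23]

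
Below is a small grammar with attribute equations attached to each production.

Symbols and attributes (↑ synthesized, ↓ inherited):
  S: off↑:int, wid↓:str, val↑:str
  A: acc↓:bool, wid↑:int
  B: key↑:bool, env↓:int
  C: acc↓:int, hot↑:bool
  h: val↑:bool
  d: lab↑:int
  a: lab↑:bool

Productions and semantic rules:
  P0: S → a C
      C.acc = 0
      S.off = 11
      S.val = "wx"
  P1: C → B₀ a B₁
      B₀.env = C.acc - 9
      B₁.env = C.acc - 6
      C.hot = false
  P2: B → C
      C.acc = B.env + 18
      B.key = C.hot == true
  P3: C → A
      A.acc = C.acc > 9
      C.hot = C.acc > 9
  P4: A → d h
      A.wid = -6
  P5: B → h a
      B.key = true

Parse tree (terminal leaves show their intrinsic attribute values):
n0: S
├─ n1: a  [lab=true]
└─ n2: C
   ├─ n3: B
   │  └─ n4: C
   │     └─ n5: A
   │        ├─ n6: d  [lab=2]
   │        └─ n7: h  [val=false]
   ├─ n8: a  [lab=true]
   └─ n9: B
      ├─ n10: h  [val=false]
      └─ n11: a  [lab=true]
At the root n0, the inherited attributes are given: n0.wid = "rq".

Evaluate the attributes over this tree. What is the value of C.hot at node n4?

false

1. n0.wid = "rq"  [given at root]
2. n1.lab = true  [terminal]
3. n2.acc = 0  [0]
4. n3.env = -9  [C.acc - 9]
5. n4.acc = 9  [B.env + 18]
6. n5.acc = false  [C.acc > 9]
7. n6.lab = 2  [terminal]
8. n7.val = false  [terminal]
9. n5.wid = -6  [-6]
10. n4.hot = false  [C.acc > 9]
11. n3.key = false  [C.hot == true]
12. n8.lab = true  [terminal]
13. n9.env = -6  [C.acc - 6]
14. n10.val = false  [terminal]
15. n11.lab = true  [terminal]
16. n9.key = true  [true]
17. n2.hot = false  [false]
18. n0.off = 11  [11]
19. n0.val = "wx"  ["wx"]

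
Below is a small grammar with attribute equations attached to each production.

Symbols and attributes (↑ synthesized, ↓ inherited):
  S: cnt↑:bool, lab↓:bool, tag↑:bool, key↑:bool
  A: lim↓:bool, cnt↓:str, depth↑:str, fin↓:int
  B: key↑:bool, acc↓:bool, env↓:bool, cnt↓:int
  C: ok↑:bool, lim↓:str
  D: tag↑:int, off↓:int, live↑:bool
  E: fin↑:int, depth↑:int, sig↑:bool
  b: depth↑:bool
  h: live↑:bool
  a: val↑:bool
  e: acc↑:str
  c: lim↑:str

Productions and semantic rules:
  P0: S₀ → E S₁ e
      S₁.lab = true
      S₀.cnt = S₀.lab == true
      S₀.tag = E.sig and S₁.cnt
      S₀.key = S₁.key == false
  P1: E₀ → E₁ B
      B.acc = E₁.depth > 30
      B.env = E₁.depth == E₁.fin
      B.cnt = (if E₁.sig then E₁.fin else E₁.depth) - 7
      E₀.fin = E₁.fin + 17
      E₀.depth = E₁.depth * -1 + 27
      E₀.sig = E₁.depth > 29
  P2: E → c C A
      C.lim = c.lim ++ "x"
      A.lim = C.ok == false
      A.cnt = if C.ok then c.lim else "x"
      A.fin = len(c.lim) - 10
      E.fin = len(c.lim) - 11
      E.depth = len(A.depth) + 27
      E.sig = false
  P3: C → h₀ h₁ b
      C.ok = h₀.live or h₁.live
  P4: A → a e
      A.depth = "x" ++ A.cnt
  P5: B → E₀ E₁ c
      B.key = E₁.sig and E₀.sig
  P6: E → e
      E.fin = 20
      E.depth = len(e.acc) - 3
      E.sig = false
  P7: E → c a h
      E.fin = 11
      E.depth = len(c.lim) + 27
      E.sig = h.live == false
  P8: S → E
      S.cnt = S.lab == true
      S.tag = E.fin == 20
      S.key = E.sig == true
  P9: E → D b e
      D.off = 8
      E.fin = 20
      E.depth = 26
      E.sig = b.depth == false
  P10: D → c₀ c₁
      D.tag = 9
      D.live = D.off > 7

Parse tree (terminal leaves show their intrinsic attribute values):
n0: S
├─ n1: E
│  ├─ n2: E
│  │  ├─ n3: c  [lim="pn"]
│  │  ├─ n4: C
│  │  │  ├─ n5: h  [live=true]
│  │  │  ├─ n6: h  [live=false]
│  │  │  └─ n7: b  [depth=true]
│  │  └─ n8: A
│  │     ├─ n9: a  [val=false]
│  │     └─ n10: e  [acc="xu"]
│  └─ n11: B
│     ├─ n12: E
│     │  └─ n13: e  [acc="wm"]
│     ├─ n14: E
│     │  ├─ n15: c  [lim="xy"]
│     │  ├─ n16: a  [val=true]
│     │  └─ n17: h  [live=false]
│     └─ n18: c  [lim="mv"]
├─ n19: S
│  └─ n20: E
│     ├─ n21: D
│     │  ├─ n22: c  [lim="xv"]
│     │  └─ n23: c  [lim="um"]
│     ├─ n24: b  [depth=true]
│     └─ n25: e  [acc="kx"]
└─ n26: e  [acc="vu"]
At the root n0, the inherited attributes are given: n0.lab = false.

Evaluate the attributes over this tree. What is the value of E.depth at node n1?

1. n0.lab = false  [given at root]
2. n3.lim = "pn"  [terminal]
3. n4.lim = "pnx"  [c.lim ++ "x"]
4. n5.live = true  [terminal]
5. n6.live = false  [terminal]
6. n7.depth = true  [terminal]
7. n4.ok = true  [h₀.live or h₁.live]
8. n8.lim = false  [C.ok == false]
9. n8.cnt = "pn"  [if C.ok then c.lim else "x"]
10. n8.fin = -8  [len(c.lim) - 10]
11. n9.val = false  [terminal]
12. n10.acc = "xu"  [terminal]
13. n8.depth = "xpn"  ["x" ++ A.cnt]
14. n2.fin = -9  [len(c.lim) - 11]
15. n2.depth = 30  [len(A.depth) + 27]
16. n2.sig = false  [false]
17. n11.acc = false  [E₁.depth > 30]
18. n11.env = false  [E₁.depth == E₁.fin]
19. n11.cnt = 23  [(if E₁.sig then E₁.fin else E₁.depth) - 7]
20. n13.acc = "wm"  [terminal]
21. n12.fin = 20  [20]
22. n12.depth = -1  [len(e.acc) - 3]
23. n12.sig = false  [false]
24. n15.lim = "xy"  [terminal]
25. n16.val = true  [terminal]
26. n17.live = false  [terminal]
27. n14.fin = 11  [11]
28. n14.depth = 29  [len(c.lim) + 27]
29. n14.sig = true  [h.live == false]
30. n18.lim = "mv"  [terminal]
31. n11.key = false  [E₁.sig and E₀.sig]
32. n1.fin = 8  [E₁.fin + 17]
33. n1.depth = -3  [E₁.depth * -1 + 27]
34. n1.sig = true  [E₁.depth > 29]
35. n19.lab = true  [true]
36. n21.off = 8  [8]
37. n22.lim = "xv"  [terminal]
38. n23.lim = "um"  [terminal]
39. n21.tag = 9  [9]
40. n21.live = true  [D.off > 7]
41. n24.depth = true  [terminal]
42. n25.acc = "kx"  [terminal]
43. n20.fin = 20  [20]
44. n20.depth = 26  [26]
45. n20.sig = false  [b.depth == false]
46. n19.cnt = true  [S.lab == true]
47. n19.tag = true  [E.fin == 20]
48. n19.key = false  [E.sig == true]
49. n26.acc = "vu"  [terminal]
50. n0.cnt = false  [S₀.lab == true]
51. n0.tag = true  [E.sig and S₁.cnt]
52. n0.key = true  [S₁.key == false]

-3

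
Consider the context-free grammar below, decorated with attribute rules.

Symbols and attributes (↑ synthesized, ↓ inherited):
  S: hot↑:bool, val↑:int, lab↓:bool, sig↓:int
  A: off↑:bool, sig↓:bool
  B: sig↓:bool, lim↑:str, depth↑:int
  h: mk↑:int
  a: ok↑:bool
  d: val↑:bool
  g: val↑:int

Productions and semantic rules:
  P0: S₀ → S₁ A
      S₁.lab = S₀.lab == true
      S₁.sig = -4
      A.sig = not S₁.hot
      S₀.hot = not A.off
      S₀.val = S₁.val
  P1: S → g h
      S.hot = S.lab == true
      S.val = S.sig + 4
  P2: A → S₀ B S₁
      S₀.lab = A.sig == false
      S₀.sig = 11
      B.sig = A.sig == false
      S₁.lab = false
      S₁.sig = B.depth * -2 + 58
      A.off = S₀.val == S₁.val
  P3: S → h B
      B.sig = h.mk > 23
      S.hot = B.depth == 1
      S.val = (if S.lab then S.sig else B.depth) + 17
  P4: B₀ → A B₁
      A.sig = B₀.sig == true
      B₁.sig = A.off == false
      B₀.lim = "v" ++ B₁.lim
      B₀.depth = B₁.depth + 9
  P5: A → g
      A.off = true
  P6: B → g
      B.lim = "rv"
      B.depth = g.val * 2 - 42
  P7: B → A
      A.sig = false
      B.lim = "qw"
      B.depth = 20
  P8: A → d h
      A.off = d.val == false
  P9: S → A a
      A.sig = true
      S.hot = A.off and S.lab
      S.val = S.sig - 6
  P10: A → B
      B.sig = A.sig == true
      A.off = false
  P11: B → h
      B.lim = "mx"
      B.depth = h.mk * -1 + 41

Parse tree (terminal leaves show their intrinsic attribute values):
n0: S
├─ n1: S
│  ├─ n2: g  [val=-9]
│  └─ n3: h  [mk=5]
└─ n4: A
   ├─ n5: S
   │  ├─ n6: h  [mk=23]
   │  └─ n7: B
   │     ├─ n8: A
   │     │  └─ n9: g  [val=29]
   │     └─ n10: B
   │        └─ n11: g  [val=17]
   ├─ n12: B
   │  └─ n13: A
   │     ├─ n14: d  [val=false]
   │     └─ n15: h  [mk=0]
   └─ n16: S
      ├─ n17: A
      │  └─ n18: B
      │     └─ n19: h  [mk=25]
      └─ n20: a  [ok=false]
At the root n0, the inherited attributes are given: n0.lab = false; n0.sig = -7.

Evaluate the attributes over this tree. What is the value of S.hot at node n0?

1. n0.lab = false  [given at root]
2. n0.sig = -7  [given at root]
3. n1.lab = false  [S₀.lab == true]
4. n1.sig = -4  [-4]
5. n2.val = -9  [terminal]
6. n3.mk = 5  [terminal]
7. n1.hot = false  [S.lab == true]
8. n1.val = 0  [S.sig + 4]
9. n4.sig = true  [not S₁.hot]
10. n5.lab = false  [A.sig == false]
11. n5.sig = 11  [11]
12. n6.mk = 23  [terminal]
13. n7.sig = false  [h.mk > 23]
14. n8.sig = false  [B₀.sig == true]
15. n9.val = 29  [terminal]
16. n8.off = true  [true]
17. n10.sig = false  [A.off == false]
18. n11.val = 17  [terminal]
19. n10.lim = "rv"  ["rv"]
20. n10.depth = -8  [g.val * 2 - 42]
21. n7.lim = "vrv"  ["v" ++ B₁.lim]
22. n7.depth = 1  [B₁.depth + 9]
23. n5.hot = true  [B.depth == 1]
24. n5.val = 18  [(if S.lab then S.sig else B.depth) + 17]
25. n12.sig = false  [A.sig == false]
26. n13.sig = false  [false]
27. n14.val = false  [terminal]
28. n15.mk = 0  [terminal]
29. n13.off = true  [d.val == false]
30. n12.lim = "qw"  ["qw"]
31. n12.depth = 20  [20]
32. n16.lab = false  [false]
33. n16.sig = 18  [B.depth * -2 + 58]
34. n17.sig = true  [true]
35. n18.sig = true  [A.sig == true]
36. n19.mk = 25  [terminal]
37. n18.lim = "mx"  ["mx"]
38. n18.depth = 16  [h.mk * -1 + 41]
39. n17.off = false  [false]
40. n20.ok = false  [terminal]
41. n16.hot = false  [A.off and S.lab]
42. n16.val = 12  [S.sig - 6]
43. n4.off = false  [S₀.val == S₁.val]
44. n0.hot = true  [not A.off]
45. n0.val = 0  [S₁.val]

true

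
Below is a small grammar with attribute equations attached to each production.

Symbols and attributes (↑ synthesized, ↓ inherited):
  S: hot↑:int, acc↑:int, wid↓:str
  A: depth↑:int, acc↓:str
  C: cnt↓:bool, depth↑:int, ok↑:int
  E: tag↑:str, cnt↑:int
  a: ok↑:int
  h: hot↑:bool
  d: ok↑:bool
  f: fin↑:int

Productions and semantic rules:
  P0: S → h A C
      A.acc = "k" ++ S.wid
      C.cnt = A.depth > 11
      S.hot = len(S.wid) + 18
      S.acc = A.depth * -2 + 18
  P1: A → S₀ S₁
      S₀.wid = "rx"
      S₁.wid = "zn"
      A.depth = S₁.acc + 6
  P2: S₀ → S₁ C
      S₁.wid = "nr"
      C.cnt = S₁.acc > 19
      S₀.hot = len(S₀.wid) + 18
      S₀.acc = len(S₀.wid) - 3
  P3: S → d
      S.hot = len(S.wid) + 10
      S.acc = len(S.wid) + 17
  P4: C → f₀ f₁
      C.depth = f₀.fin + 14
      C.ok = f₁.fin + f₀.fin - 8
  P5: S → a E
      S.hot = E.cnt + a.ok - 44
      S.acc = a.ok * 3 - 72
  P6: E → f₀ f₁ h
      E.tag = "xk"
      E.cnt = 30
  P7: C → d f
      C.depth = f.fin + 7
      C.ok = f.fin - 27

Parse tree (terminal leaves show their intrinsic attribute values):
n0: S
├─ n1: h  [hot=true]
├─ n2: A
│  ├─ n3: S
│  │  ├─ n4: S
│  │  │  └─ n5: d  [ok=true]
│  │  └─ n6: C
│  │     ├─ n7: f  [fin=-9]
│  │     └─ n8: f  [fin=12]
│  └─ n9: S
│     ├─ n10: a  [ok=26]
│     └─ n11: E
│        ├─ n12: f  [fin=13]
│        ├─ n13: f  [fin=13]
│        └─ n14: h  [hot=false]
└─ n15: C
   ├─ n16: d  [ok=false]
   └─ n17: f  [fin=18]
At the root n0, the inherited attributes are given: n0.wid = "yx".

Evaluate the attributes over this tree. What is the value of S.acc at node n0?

1. n0.wid = "yx"  [given at root]
2. n1.hot = true  [terminal]
3. n2.acc = "kyx"  ["k" ++ S.wid]
4. n3.wid = "rx"  ["rx"]
5. n4.wid = "nr"  ["nr"]
6. n5.ok = true  [terminal]
7. n4.hot = 12  [len(S.wid) + 10]
8. n4.acc = 19  [len(S.wid) + 17]
9. n6.cnt = false  [S₁.acc > 19]
10. n7.fin = -9  [terminal]
11. n8.fin = 12  [terminal]
12. n6.depth = 5  [f₀.fin + 14]
13. n6.ok = -5  [f₁.fin + f₀.fin - 8]
14. n3.hot = 20  [len(S₀.wid) + 18]
15. n3.acc = -1  [len(S₀.wid) - 3]
16. n9.wid = "zn"  ["zn"]
17. n10.ok = 26  [terminal]
18. n12.fin = 13  [terminal]
19. n13.fin = 13  [terminal]
20. n14.hot = false  [terminal]
21. n11.tag = "xk"  ["xk"]
22. n11.cnt = 30  [30]
23. n9.hot = 12  [E.cnt + a.ok - 44]
24. n9.acc = 6  [a.ok * 3 - 72]
25. n2.depth = 12  [S₁.acc + 6]
26. n15.cnt = true  [A.depth > 11]
27. n16.ok = false  [terminal]
28. n17.fin = 18  [terminal]
29. n15.depth = 25  [f.fin + 7]
30. n15.ok = -9  [f.fin - 27]
31. n0.hot = 20  [len(S.wid) + 18]
32. n0.acc = -6  [A.depth * -2 + 18]

-6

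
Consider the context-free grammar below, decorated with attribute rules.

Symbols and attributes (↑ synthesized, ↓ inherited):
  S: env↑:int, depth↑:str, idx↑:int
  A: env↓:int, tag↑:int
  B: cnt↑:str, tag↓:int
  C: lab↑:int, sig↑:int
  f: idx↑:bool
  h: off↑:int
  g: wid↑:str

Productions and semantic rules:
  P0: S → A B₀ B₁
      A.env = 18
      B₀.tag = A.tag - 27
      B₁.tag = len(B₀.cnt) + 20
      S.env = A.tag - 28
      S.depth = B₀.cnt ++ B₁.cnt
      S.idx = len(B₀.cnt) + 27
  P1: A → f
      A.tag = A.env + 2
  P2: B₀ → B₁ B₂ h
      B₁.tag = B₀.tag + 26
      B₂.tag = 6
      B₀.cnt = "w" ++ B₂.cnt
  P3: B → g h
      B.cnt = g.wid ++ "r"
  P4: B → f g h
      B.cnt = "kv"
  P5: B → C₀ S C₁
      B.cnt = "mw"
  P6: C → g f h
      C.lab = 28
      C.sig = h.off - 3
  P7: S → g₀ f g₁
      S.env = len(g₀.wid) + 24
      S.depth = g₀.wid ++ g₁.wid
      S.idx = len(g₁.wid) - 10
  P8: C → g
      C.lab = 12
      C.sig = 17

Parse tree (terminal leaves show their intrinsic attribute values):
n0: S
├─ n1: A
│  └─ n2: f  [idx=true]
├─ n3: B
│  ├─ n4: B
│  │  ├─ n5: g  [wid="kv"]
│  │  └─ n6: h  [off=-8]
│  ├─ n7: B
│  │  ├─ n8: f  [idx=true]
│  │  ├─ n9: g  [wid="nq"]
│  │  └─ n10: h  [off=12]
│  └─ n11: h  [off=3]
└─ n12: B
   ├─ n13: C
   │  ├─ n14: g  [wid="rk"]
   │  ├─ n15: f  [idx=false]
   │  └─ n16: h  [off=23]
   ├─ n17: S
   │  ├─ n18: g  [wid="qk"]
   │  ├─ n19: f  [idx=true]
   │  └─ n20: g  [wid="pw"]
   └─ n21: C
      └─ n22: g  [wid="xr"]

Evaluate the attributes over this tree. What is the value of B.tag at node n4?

1. n1.env = 18  [18]
2. n2.idx = true  [terminal]
3. n1.tag = 20  [A.env + 2]
4. n3.tag = -7  [A.tag - 27]
5. n4.tag = 19  [B₀.tag + 26]
6. n5.wid = "kv"  [terminal]
7. n6.off = -8  [terminal]
8. n4.cnt = "kvr"  [g.wid ++ "r"]
9. n7.tag = 6  [6]
10. n8.idx = true  [terminal]
11. n9.wid = "nq"  [terminal]
12. n10.off = 12  [terminal]
13. n7.cnt = "kv"  ["kv"]
14. n11.off = 3  [terminal]
15. n3.cnt = "wkv"  ["w" ++ B₂.cnt]
16. n12.tag = 23  [len(B₀.cnt) + 20]
17. n14.wid = "rk"  [terminal]
18. n15.idx = false  [terminal]
19. n16.off = 23  [terminal]
20. n13.lab = 28  [28]
21. n13.sig = 20  [h.off - 3]
22. n18.wid = "qk"  [terminal]
23. n19.idx = true  [terminal]
24. n20.wid = "pw"  [terminal]
25. n17.env = 26  [len(g₀.wid) + 24]
26. n17.depth = "qkpw"  [g₀.wid ++ g₁.wid]
27. n17.idx = -8  [len(g₁.wid) - 10]
28. n22.wid = "xr"  [terminal]
29. n21.lab = 12  [12]
30. n21.sig = 17  [17]
31. n12.cnt = "mw"  ["mw"]
32. n0.env = -8  [A.tag - 28]
33. n0.depth = "wkvmw"  [B₀.cnt ++ B₁.cnt]
34. n0.idx = 30  [len(B₀.cnt) + 27]

19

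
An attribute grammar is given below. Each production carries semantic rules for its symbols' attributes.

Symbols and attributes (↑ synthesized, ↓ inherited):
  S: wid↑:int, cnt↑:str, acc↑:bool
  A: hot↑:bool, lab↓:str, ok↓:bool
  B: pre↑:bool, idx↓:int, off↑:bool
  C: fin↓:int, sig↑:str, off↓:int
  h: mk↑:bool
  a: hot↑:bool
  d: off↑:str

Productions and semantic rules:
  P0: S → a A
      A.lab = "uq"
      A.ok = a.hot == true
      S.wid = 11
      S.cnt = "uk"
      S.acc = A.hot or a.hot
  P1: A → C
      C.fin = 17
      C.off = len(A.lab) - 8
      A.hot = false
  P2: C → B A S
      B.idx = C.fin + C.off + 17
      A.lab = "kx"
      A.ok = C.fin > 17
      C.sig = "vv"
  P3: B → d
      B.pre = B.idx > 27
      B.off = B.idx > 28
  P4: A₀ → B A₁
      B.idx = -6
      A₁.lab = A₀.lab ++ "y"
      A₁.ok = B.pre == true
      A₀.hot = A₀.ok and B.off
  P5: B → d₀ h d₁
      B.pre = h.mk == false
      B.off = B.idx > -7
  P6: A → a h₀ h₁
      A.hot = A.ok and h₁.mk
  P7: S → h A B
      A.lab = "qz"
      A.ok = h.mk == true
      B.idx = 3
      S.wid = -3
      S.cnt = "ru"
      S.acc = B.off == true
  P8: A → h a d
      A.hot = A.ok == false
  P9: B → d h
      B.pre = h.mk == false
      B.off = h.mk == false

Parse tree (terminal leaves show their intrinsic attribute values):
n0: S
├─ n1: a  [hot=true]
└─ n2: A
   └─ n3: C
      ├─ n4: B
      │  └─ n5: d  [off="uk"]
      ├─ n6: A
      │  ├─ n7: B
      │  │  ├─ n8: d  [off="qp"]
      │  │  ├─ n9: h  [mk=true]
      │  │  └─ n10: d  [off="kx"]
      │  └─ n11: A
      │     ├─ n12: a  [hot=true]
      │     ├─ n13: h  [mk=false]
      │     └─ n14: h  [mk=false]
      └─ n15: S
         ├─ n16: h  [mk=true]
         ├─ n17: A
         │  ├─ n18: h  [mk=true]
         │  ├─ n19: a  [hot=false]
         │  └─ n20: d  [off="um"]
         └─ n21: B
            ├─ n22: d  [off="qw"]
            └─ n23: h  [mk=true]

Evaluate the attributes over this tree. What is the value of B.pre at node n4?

true

1. n1.hot = true  [terminal]
2. n2.lab = "uq"  ["uq"]
3. n2.ok = true  [a.hot == true]
4. n3.fin = 17  [17]
5. n3.off = -6  [len(A.lab) - 8]
6. n4.idx = 28  [C.fin + C.off + 17]
7. n5.off = "uk"  [terminal]
8. n4.pre = true  [B.idx > 27]
9. n4.off = false  [B.idx > 28]
10. n6.lab = "kx"  ["kx"]
11. n6.ok = false  [C.fin > 17]
12. n7.idx = -6  [-6]
13. n8.off = "qp"  [terminal]
14. n9.mk = true  [terminal]
15. n10.off = "kx"  [terminal]
16. n7.pre = false  [h.mk == false]
17. n7.off = true  [B.idx > -7]
18. n11.lab = "kxy"  [A₀.lab ++ "y"]
19. n11.ok = false  [B.pre == true]
20. n12.hot = true  [terminal]
21. n13.mk = false  [terminal]
22. n14.mk = false  [terminal]
23. n11.hot = false  [A.ok and h₁.mk]
24. n6.hot = false  [A₀.ok and B.off]
25. n16.mk = true  [terminal]
26. n17.lab = "qz"  ["qz"]
27. n17.ok = true  [h.mk == true]
28. n18.mk = true  [terminal]
29. n19.hot = false  [terminal]
30. n20.off = "um"  [terminal]
31. n17.hot = false  [A.ok == false]
32. n21.idx = 3  [3]
33. n22.off = "qw"  [terminal]
34. n23.mk = true  [terminal]
35. n21.pre = false  [h.mk == false]
36. n21.off = false  [h.mk == false]
37. n15.wid = -3  [-3]
38. n15.cnt = "ru"  ["ru"]
39. n15.acc = false  [B.off == true]
40. n3.sig = "vv"  ["vv"]
41. n2.hot = false  [false]
42. n0.wid = 11  [11]
43. n0.cnt = "uk"  ["uk"]
44. n0.acc = true  [A.hot or a.hot]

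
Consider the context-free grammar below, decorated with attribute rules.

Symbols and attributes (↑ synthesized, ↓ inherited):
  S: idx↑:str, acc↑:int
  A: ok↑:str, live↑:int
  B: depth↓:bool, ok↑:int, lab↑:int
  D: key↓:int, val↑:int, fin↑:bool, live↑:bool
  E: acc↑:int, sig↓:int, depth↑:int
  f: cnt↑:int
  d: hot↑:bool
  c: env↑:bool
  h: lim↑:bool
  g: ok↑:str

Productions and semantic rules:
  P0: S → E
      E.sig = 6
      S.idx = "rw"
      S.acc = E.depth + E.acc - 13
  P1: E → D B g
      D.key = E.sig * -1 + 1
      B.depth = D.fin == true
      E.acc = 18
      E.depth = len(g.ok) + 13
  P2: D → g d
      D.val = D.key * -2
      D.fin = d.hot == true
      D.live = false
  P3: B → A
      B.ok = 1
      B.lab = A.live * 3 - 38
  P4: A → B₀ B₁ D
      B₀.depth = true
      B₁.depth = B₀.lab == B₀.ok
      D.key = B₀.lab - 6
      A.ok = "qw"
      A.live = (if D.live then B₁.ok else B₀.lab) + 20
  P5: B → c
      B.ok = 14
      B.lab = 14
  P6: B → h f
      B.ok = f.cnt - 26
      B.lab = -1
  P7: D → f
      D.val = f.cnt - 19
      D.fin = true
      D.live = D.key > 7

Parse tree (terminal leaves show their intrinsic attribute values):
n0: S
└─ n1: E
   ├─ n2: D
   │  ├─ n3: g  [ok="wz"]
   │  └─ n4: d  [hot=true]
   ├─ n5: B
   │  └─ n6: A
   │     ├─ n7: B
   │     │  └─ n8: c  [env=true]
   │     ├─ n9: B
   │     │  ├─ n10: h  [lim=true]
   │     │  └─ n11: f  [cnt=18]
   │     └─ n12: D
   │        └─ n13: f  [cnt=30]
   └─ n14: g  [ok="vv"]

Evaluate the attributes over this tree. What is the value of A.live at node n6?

1. n1.sig = 6  [6]
2. n2.key = -5  [E.sig * -1 + 1]
3. n3.ok = "wz"  [terminal]
4. n4.hot = true  [terminal]
5. n2.val = 10  [D.key * -2]
6. n2.fin = true  [d.hot == true]
7. n2.live = false  [false]
8. n5.depth = true  [D.fin == true]
9. n7.depth = true  [true]
10. n8.env = true  [terminal]
11. n7.ok = 14  [14]
12. n7.lab = 14  [14]
13. n9.depth = true  [B₀.lab == B₀.ok]
14. n10.lim = true  [terminal]
15. n11.cnt = 18  [terminal]
16. n9.ok = -8  [f.cnt - 26]
17. n9.lab = -1  [-1]
18. n12.key = 8  [B₀.lab - 6]
19. n13.cnt = 30  [terminal]
20. n12.val = 11  [f.cnt - 19]
21. n12.fin = true  [true]
22. n12.live = true  [D.key > 7]
23. n6.ok = "qw"  ["qw"]
24. n6.live = 12  [(if D.live then B₁.ok else B₀.lab) + 20]
25. n5.ok = 1  [1]
26. n5.lab = -2  [A.live * 3 - 38]
27. n14.ok = "vv"  [terminal]
28. n1.acc = 18  [18]
29. n1.depth = 15  [len(g.ok) + 13]
30. n0.idx = "rw"  ["rw"]
31. n0.acc = 20  [E.depth + E.acc - 13]

12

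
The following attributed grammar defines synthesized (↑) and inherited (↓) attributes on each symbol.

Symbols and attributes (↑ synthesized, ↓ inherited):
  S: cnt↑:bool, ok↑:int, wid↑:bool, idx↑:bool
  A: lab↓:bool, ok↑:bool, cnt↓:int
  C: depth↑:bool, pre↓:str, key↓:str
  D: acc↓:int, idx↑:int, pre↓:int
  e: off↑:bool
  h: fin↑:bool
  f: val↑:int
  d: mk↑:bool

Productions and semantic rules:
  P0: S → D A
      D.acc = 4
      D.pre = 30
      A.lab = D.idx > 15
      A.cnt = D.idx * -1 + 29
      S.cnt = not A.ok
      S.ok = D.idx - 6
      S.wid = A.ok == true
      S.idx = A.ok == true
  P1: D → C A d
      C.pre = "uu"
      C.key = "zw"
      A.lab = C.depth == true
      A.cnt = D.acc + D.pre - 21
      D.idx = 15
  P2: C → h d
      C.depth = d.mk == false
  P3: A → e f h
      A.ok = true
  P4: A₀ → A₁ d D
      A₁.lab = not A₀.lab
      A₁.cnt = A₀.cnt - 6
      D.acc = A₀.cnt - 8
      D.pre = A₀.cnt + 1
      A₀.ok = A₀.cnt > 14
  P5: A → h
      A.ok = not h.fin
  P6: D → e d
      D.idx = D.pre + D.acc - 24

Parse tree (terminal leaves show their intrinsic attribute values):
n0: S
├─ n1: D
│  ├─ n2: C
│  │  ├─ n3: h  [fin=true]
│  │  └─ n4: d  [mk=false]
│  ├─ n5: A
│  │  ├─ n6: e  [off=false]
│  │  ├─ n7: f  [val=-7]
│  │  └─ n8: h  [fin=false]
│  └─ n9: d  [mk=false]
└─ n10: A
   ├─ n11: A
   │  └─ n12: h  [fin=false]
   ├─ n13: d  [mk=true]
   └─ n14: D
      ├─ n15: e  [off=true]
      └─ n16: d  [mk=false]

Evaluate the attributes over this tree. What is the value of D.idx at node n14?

1. n1.acc = 4  [4]
2. n1.pre = 30  [30]
3. n2.pre = "uu"  ["uu"]
4. n2.key = "zw"  ["zw"]
5. n3.fin = true  [terminal]
6. n4.mk = false  [terminal]
7. n2.depth = true  [d.mk == false]
8. n5.lab = true  [C.depth == true]
9. n5.cnt = 13  [D.acc + D.pre - 21]
10. n6.off = false  [terminal]
11. n7.val = -7  [terminal]
12. n8.fin = false  [terminal]
13. n5.ok = true  [true]
14. n9.mk = false  [terminal]
15. n1.idx = 15  [15]
16. n10.lab = false  [D.idx > 15]
17. n10.cnt = 14  [D.idx * -1 + 29]
18. n11.lab = true  [not A₀.lab]
19. n11.cnt = 8  [A₀.cnt - 6]
20. n12.fin = false  [terminal]
21. n11.ok = true  [not h.fin]
22. n13.mk = true  [terminal]
23. n14.acc = 6  [A₀.cnt - 8]
24. n14.pre = 15  [A₀.cnt + 1]
25. n15.off = true  [terminal]
26. n16.mk = false  [terminal]
27. n14.idx = -3  [D.pre + D.acc - 24]
28. n10.ok = false  [A₀.cnt > 14]
29. n0.cnt = true  [not A.ok]
30. n0.ok = 9  [D.idx - 6]
31. n0.wid = false  [A.ok == true]
32. n0.idx = false  [A.ok == true]

-3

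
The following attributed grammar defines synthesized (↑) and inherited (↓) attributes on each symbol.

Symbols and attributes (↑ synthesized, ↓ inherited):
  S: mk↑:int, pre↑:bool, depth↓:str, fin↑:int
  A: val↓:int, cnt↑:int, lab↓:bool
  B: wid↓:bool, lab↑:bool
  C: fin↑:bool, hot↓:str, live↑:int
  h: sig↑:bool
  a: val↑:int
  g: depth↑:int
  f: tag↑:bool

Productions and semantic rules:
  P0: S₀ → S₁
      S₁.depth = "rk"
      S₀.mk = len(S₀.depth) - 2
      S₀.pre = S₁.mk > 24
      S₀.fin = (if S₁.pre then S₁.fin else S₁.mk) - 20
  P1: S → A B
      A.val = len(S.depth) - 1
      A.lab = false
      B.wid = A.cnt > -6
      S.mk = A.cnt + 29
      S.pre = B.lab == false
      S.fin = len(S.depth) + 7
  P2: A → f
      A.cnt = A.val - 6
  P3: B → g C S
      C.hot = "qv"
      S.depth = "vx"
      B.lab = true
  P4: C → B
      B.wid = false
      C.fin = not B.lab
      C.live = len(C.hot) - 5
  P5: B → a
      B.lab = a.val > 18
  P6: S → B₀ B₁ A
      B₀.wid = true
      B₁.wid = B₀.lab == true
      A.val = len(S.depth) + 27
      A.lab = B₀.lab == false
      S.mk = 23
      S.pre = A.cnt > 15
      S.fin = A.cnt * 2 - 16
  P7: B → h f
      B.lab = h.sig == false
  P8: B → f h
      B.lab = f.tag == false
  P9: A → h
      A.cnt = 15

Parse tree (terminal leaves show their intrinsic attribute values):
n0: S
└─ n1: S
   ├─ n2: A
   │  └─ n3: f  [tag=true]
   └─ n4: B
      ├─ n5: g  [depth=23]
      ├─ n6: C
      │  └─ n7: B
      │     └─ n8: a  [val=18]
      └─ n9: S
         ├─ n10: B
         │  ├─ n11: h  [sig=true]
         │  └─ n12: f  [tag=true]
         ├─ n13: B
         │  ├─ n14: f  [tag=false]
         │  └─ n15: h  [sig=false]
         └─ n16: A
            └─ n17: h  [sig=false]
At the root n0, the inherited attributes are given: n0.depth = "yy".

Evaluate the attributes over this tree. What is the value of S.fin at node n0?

1. n0.depth = "yy"  [given at root]
2. n1.depth = "rk"  ["rk"]
3. n2.val = 1  [len(S.depth) - 1]
4. n2.lab = false  [false]
5. n3.tag = true  [terminal]
6. n2.cnt = -5  [A.val - 6]
7. n4.wid = true  [A.cnt > -6]
8. n5.depth = 23  [terminal]
9. n6.hot = "qv"  ["qv"]
10. n7.wid = false  [false]
11. n8.val = 18  [terminal]
12. n7.lab = false  [a.val > 18]
13. n6.fin = true  [not B.lab]
14. n6.live = -3  [len(C.hot) - 5]
15. n9.depth = "vx"  ["vx"]
16. n10.wid = true  [true]
17. n11.sig = true  [terminal]
18. n12.tag = true  [terminal]
19. n10.lab = false  [h.sig == false]
20. n13.wid = false  [B₀.lab == true]
21. n14.tag = false  [terminal]
22. n15.sig = false  [terminal]
23. n13.lab = true  [f.tag == false]
24. n16.val = 29  [len(S.depth) + 27]
25. n16.lab = true  [B₀.lab == false]
26. n17.sig = false  [terminal]
27. n16.cnt = 15  [15]
28. n9.mk = 23  [23]
29. n9.pre = false  [A.cnt > 15]
30. n9.fin = 14  [A.cnt * 2 - 16]
31. n4.lab = true  [true]
32. n1.mk = 24  [A.cnt + 29]
33. n1.pre = false  [B.lab == false]
34. n1.fin = 9  [len(S.depth) + 7]
35. n0.mk = 0  [len(S₀.depth) - 2]
36. n0.pre = false  [S₁.mk > 24]
37. n0.fin = 4  [(if S₁.pre then S₁.fin else S₁.mk) - 20]

4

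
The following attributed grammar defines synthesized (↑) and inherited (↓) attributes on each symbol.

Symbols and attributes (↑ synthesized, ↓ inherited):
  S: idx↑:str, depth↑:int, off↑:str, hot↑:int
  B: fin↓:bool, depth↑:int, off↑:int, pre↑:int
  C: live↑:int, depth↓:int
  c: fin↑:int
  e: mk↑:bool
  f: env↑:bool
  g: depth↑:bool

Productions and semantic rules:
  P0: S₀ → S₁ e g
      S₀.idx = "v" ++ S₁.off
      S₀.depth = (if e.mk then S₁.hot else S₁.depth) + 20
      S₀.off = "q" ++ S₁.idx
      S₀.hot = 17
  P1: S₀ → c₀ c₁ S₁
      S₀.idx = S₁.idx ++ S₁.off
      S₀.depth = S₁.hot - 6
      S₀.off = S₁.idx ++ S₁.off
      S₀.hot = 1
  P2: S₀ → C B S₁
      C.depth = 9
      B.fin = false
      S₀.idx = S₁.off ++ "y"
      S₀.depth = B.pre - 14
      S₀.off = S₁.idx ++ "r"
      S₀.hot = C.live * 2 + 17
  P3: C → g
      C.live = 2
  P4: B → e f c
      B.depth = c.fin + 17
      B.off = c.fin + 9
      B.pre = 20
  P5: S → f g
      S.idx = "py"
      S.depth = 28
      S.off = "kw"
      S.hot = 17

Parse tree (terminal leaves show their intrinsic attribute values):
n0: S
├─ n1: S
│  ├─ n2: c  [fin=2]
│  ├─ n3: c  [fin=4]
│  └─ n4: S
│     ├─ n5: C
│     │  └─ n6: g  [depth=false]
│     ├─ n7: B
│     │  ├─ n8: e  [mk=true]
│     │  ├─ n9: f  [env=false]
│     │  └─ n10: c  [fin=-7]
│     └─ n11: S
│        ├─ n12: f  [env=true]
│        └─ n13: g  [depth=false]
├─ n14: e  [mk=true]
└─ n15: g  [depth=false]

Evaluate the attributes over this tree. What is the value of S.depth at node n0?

1. n2.fin = 2  [terminal]
2. n3.fin = 4  [terminal]
3. n5.depth = 9  [9]
4. n6.depth = false  [terminal]
5. n5.live = 2  [2]
6. n7.fin = false  [false]
7. n8.mk = true  [terminal]
8. n9.env = false  [terminal]
9. n10.fin = -7  [terminal]
10. n7.depth = 10  [c.fin + 17]
11. n7.off = 2  [c.fin + 9]
12. n7.pre = 20  [20]
13. n12.env = true  [terminal]
14. n13.depth = false  [terminal]
15. n11.idx = "py"  ["py"]
16. n11.depth = 28  [28]
17. n11.off = "kw"  ["kw"]
18. n11.hot = 17  [17]
19. n4.idx = "kwy"  [S₁.off ++ "y"]
20. n4.depth = 6  [B.pre - 14]
21. n4.off = "pyr"  [S₁.idx ++ "r"]
22. n4.hot = 21  [C.live * 2 + 17]
23. n1.idx = "kwypyr"  [S₁.idx ++ S₁.off]
24. n1.depth = 15  [S₁.hot - 6]
25. n1.off = "kwypyr"  [S₁.idx ++ S₁.off]
26. n1.hot = 1  [1]
27. n14.mk = true  [terminal]
28. n15.depth = false  [terminal]
29. n0.idx = "vkwypyr"  ["v" ++ S₁.off]
30. n0.depth = 21  [(if e.mk then S₁.hot else S₁.depth) + 20]
31. n0.off = "qkwypyr"  ["q" ++ S₁.idx]
32. n0.hot = 17  [17]

21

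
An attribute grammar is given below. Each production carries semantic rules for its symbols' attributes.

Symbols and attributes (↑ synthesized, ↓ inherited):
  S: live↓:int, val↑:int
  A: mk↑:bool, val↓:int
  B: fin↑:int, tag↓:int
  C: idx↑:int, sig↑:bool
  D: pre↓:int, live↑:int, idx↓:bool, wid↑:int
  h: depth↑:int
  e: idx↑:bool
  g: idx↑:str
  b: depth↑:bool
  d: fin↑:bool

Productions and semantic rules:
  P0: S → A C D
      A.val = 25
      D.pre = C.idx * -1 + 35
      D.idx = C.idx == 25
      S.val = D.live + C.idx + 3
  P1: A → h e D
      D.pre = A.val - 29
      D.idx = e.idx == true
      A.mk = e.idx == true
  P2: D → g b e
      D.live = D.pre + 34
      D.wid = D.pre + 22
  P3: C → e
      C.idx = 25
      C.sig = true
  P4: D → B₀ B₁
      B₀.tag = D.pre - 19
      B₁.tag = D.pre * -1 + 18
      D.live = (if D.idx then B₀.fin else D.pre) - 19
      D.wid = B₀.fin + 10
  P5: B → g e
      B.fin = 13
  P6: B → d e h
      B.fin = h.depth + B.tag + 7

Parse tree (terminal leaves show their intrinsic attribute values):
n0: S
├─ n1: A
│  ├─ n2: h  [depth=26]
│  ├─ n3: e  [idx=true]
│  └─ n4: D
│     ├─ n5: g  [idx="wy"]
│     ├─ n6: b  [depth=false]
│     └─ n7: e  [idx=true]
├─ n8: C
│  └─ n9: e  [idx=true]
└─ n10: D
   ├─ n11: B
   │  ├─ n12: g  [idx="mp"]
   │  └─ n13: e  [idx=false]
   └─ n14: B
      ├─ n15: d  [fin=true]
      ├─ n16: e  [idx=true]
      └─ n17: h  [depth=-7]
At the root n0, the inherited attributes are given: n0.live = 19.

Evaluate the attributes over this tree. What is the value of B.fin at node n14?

1. n0.live = 19  [given at root]
2. n1.val = 25  [25]
3. n2.depth = 26  [terminal]
4. n3.idx = true  [terminal]
5. n4.pre = -4  [A.val - 29]
6. n4.idx = true  [e.idx == true]
7. n5.idx = "wy"  [terminal]
8. n6.depth = false  [terminal]
9. n7.idx = true  [terminal]
10. n4.live = 30  [D.pre + 34]
11. n4.wid = 18  [D.pre + 22]
12. n1.mk = true  [e.idx == true]
13. n9.idx = true  [terminal]
14. n8.idx = 25  [25]
15. n8.sig = true  [true]
16. n10.pre = 10  [C.idx * -1 + 35]
17. n10.idx = true  [C.idx == 25]
18. n11.tag = -9  [D.pre - 19]
19. n12.idx = "mp"  [terminal]
20. n13.idx = false  [terminal]
21. n11.fin = 13  [13]
22. n14.tag = 8  [D.pre * -1 + 18]
23. n15.fin = true  [terminal]
24. n16.idx = true  [terminal]
25. n17.depth = -7  [terminal]
26. n14.fin = 8  [h.depth + B.tag + 7]
27. n10.live = -6  [(if D.idx then B₀.fin else D.pre) - 19]
28. n10.wid = 23  [B₀.fin + 10]
29. n0.val = 22  [D.live + C.idx + 3]

8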